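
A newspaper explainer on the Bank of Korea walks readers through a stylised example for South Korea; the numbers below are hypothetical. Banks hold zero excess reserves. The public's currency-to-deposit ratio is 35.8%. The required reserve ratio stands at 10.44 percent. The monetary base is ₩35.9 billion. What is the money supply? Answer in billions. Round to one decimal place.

₩105.4 billion

The money multiplier is m = (1 + c) / (rr + c) = (1 + 0.358) / (0.1044 + 0.358) ≈ 2.9369.
So M = m × MB = 2.9369 × 35.9 ≈ 105.4347 billion.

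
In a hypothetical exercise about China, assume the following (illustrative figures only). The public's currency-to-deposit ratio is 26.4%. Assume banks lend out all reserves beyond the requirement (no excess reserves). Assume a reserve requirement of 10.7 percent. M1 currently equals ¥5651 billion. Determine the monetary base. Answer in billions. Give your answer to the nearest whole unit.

The money multiplier is m = (1 + c) / (rr + c) = (1 + 0.264) / (0.107 + 0.264) ≈ 3.40701.
MB = M / m = 5651 / 3.40701 ≈ 1658.6391 billion.

¥1659 billion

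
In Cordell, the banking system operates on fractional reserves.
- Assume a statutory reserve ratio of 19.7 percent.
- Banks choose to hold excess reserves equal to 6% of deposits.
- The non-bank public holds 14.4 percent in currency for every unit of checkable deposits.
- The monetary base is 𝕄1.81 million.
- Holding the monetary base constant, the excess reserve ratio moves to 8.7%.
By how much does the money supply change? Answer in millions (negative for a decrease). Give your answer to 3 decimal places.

Initially m₁ = (1 + 0.144) / (0.197 + 0.06 + 0.144) ≈ 2.85287, so M₁ = 2.85287 × 1.81 ≈ 5.1637 million.
After the change m₂ = (1 + 0.144) / (0.197 + 0.087 + 0.144) ≈ 2.67290, so M₂ = 2.67290 × 1.81 ≈ 4.8379 million.
ΔM = M₂ − M₁ = 4.8379 − 5.1637 = -0.3258 million.

-0.326 million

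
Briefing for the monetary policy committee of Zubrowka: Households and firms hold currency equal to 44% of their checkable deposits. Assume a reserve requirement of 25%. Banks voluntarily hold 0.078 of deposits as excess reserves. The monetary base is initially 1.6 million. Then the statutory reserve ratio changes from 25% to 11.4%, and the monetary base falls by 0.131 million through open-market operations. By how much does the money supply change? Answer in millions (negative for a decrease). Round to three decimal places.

Before: m₁ = (1 + 0.44) / (0.25 + 0.078 + 0.44) = 1.87500, MB₁ = 1.6, so M₁ = 1.87500 × 1.6 = 3 million.
After: m₂ = (1 + 0.44) / (0.114 + 0.078 + 0.44) ≈ 2.27848, MB₂ = 1.6 − 0.131 = 1.469, so M₂ = 2.27848 × 1.469 ≈ 3.3471 million.
ΔM = M₂ − M₁ = 3.3471 − 3 = 0.3471 million.

0.347 million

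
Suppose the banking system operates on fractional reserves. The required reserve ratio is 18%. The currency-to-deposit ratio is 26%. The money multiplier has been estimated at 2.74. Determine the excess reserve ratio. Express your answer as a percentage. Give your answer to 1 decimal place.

2.0%

Using m = 2.74. Since m = (1 + c)/(c + rr + e), the denominator satisfies c + rr + e = (1 + c)/m = (1 + 0.26) / 2.74 ≈ 0.459854.
With c = 0.26 and rr = 0.18, the excess reserve ratio is 0.459854 − 0.26 − 0.18 = 0.019854.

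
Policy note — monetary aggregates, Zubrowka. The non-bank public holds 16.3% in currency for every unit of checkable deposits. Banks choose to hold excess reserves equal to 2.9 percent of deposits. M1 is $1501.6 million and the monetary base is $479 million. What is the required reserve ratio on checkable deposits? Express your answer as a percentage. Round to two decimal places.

17.90%

Using m = M/MB = 1501.6/479 ≈ 3.134864. Since m = (1 + c)/(c + rr + e), the denominator satisfies c + rr + e = (1 + c)/m = (1 + 0.163) / 3.134864 ≈ 0.370989.
With c = 0.163 and e = 0.029, the required reserve ratio on checkable deposits is 0.370989 − 0.163 − 0.029 = 0.178989.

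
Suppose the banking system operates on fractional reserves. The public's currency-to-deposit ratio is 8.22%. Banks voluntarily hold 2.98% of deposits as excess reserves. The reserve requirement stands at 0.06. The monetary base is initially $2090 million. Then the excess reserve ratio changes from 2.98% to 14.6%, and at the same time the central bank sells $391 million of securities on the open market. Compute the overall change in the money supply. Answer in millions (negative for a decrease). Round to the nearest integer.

-6770 million

Before: m₁ = (1 + 0.0822) / (0.06 + 0.0298 + 0.0822) ≈ 6.29186, MB₁ = 2090, so M₁ = 6.29186 × 2090 = 13149.9874 million.
After: m₂ = (1 + 0.0822) / (0.06 + 0.146 + 0.0822) ≈ 3.75503, MB₂ = 2090 − 391 = 1699, so M₂ = 3.75503 × 1699 ≈ 6379.796 million.
ΔM = M₂ − M₁ = 6379.796 − 13149.9874 = -6770.1914 million.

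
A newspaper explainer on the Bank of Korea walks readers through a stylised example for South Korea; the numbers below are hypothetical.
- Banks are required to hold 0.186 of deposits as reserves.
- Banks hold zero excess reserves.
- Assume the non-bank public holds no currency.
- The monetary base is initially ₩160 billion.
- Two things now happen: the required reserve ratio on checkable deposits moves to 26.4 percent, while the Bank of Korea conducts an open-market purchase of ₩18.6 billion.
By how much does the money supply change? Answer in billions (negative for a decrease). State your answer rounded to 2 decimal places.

Before: m₁ = 1 / (0.186) ≈ 5.376344, MB₁ = 160, so M₁ = 5.376344 × 160 ≈ 860.215 billion.
After: m₂ = 1 / (0.264) ≈ 3.787879, MB₂ = 160 + 18.6 = 178.6, so M₂ = 3.787879 × 178.6 ≈ 676.5152 billion.
ΔM = M₂ − M₁ = 676.5152 − 860.215 = -183.6998 billion.

-183.70 billion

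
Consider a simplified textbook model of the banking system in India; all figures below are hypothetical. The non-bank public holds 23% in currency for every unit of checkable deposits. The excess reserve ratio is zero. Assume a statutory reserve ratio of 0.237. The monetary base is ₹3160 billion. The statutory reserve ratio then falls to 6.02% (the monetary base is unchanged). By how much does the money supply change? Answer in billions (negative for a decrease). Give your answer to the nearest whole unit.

₹5071 billion

Initially m₁ = (1 + 0.23) / (0.237 + 0.23) ≈ 2.63383, so M₁ = 2.63383 × 3160 = 8322.9028 billion.
After the change m₂ = (1 + 0.23) / (0.0602 + 0.23) ≈ 4.23846, so M₂ = 4.23846 × 3160 = 13393.5336 billion.
ΔM = M₂ − M₁ = 13393.5336 − 8322.9028 = 5070.6308 billion.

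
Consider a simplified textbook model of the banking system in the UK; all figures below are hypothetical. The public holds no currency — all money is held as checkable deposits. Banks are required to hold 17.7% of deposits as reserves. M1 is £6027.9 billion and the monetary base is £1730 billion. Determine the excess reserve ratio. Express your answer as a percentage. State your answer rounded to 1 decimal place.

11.0%

Using m = M/MB = 6027.9/1730 ≈ 3.484335. Since m = (1 + c)/(c + rr + e), the denominator satisfies c + rr + e = (1 + c)/m = (1 + 0) / 3.484335 ≈ 0.286999.
With c = 0 and rr = 0.177, the excess reserve ratio is 0.286999 − 0 − 0.177 = 0.109999.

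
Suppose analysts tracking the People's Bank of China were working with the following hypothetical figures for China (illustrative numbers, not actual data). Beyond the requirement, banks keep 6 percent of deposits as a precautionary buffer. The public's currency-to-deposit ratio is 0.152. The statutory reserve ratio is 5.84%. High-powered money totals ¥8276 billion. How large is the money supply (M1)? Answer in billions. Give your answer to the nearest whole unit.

¥35259 billion

The money multiplier is m = (1 + c) / (rr + e + c) = (1 + 0.152) / (0.0584 + 0.06 + 0.152) ≈ 4.26036.
So M = m × MB = 4.26036 × 8276 ≈ 35258.7394 billion.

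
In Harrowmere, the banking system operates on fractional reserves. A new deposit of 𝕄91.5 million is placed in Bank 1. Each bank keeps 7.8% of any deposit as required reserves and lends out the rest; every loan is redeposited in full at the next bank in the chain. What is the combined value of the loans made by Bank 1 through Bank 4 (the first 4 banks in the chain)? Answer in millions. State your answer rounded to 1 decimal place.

Bank i lends (1 − rr)^i of the original deposit: Bank 1 lends 91.5·0.9220 = 84.3630, Bank 2 lends 91.5·0.9220² ≈ 77.7827, and so on.
Summing a geometric series: total = 91.5·[0.9220·(1 − 0.9220^4) / (1 − 0.9220)] ≈ 299.9831 million.

𝕄300.0 million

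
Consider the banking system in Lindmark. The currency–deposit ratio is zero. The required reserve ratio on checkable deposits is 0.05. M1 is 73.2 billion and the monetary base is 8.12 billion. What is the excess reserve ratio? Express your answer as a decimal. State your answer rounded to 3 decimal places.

0.061

Using m = M/MB = 73.2/8.12 ≈ 9.014778. Since m = (1 + c)/(c + rr + e), the denominator satisfies c + rr + e = (1 + c)/m = (1 + 0) / 9.014778 ≈ 0.110929.
With c = 0 and rr = 0.05, the excess reserve ratio is 0.110929 − 0 − 0.05 = 0.060929.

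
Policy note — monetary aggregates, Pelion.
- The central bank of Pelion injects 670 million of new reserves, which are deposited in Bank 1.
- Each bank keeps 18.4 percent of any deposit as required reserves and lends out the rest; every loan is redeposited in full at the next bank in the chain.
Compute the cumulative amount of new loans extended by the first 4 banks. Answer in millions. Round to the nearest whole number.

Bank i lends (1 − rr)^i of the original deposit: Bank 1 lends 670·0.8160 = 546.7200, Bank 2 lends 670·0.8160² ≈ 446.1235, and so on.
Summing a geometric series: total = 670·[0.8160·(1 − 0.8160^4) / (1 − 0.8160)] ≈ 1653.9343 million.

1654 million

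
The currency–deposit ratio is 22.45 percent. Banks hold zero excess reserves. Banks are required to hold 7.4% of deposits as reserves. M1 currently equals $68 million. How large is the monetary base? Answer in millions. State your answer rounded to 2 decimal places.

The money multiplier is m = (1 + c) / (rr + c) = (1 + 0.2245) / (0.074 + 0.2245) ≈ 4.10218.
MB = M / m = 68 / 4.10218 ≈ 16.5766 million.

$16.58 million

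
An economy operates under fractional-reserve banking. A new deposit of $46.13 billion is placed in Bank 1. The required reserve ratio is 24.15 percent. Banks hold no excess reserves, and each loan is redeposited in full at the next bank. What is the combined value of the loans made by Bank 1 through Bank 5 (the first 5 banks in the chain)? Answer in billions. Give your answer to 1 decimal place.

Bank i lends (1 − rr)^i of the original deposit: Bank 1 lends 46.13·0.7585 ≈ 34.9896, Bank 2 lends 46.13·0.7585² ≈ 26.5396, and so on.
Summing a geometric series: total = 46.13·[0.7585·(1 − 0.7585^5) / (1 − 0.7585)] ≈ 108.5098 billion.

$108.5 billion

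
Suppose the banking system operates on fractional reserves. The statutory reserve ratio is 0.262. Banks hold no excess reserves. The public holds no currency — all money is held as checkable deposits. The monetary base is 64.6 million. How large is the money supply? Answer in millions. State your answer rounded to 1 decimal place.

246.6 million

With no currency drain or excess reserves, the money multiplier is m = 1/rr = 1/0.262 ≈ 3.8168.
Money supply M = m × MB = 3.8168 × 64.6 ≈ 246.5653 million.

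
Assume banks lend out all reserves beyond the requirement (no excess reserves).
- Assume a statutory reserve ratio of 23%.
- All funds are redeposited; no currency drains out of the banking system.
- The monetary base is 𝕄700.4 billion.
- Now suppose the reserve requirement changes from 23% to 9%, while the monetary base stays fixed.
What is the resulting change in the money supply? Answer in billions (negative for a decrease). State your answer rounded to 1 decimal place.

Initially m₁ = 1 / (0.23) ≈ 4.34783, so M₁ = 4.34783 × 700.4 ≈ 3045.2201 billion.
After the change m₂ = 1 / (0.09) ≈ 11.11111, so M₂ = 11.11111 × 700.4 ≈ 7782.2214 billion.
ΔM = M₂ − M₁ = 7782.2214 − 3045.2201 = 4737.0013 billion.

𝕄4737.0 billion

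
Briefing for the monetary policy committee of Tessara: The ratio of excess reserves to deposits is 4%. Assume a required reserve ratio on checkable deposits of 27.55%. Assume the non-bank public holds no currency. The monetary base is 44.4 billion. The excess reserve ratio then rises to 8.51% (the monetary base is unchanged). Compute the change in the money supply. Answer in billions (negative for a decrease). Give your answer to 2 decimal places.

Initially m₁ = 1 / (0.2755 + 0.04) ≈ 3.16957, so M₁ = 3.16957 × 44.4 ≈ 140.7289 billion.
After the change m₂ = 1 / (0.2755 + 0.0851) ≈ 2.77316, so M₂ = 2.77316 × 44.4 ≈ 123.1283 billion.
ΔM = M₂ − M₁ = 123.1283 − 140.7289 = -17.6006 billion.

-17.60 billion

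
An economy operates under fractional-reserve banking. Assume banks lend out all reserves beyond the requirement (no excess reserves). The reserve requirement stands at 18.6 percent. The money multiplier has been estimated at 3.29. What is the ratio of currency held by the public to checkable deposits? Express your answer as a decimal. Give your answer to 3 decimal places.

Using m = 3.29. From m = (1 + c)/(c + rr + e), rearranging gives 1 + c = m·(c + rr + e), so c·(1 − m) = m·(rr + e) − 1.
Hence c = [m·(rr + e) − 1]/(1 − m) = [3.29 × (0.186 + 0) − 1] / (1 − 3.29) ≈ 0.169459.

0.169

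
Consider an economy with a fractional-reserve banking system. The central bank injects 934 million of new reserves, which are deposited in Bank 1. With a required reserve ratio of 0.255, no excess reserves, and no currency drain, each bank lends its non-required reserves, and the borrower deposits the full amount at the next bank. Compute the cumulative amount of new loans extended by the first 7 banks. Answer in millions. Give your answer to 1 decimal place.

Bank i lends (1 − rr)^i of the original deposit: Bank 1 lends 934·0.7450 = 695.8300, Bank 2 lends 934·0.7450² ≈ 518.3934, and so on.
Summing a geometric series: total = 934·[0.7450·(1 − 0.7450^7) / (1 − 0.7450)] ≈ 2381.1634 million.

2381.2 million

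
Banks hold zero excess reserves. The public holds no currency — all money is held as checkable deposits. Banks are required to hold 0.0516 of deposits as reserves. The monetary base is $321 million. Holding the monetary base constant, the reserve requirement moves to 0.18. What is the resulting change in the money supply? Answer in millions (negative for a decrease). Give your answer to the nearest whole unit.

-4438 million

Initially m₁ = 1 / (0.0516) ≈ 19.3798, so M₁ = 19.3798 × 321 = 6220.9158 million.
After the change m₂ = 1 / (0.18) ≈ 5.5556, so M₂ = 5.5556 × 321 = 1783.3476 million.
ΔM = M₂ − M₁ = 1783.3476 − 6220.9158 = -4437.5682 million.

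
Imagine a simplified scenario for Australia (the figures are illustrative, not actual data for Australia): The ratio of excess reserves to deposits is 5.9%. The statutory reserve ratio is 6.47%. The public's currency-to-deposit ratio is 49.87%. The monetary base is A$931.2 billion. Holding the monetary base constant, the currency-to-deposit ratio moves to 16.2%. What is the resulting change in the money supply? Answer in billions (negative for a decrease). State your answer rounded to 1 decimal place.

A$1545.1 billion

Initially m₁ = (1 + 0.4987) / (0.0647 + 0.059 + 0.4987) ≈ 2.40794, so M₁ = 2.40794 × 931.2 ≈ 2242.2737 billion.
After the change m₂ = (1 + 0.162) / (0.0647 + 0.059 + 0.162) ≈ 4.06720, so M₂ = 4.06720 × 931.2 ≈ 3787.3766 billion.
ΔM = M₂ − M₁ = 3787.3766 − 2242.2737 = 1545.1029 billion.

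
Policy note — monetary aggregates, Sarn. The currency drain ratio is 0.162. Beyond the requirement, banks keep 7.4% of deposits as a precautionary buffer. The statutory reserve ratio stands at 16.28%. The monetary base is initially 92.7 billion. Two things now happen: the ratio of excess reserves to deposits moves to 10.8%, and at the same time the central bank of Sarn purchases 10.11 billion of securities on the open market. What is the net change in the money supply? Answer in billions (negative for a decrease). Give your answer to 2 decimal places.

5.92 billion

Before: m₁ = (1 + 0.162) / (0.1628 + 0.074 + 0.162) ≈ 2.913741, MB₁ = 92.7, so M₁ = 2.913741 × 92.7 ≈ 270.1038 billion.
After: m₂ = (1 + 0.162) / (0.1628 + 0.108 + 0.162) ≈ 2.684843, MB₂ = 92.7 + 10.11 = 102.81, so M₂ = 2.684843 × 102.81 ≈ 276.0287 billion.
ΔM = M₂ − M₁ = 276.0287 − 270.1038 = 5.9249 billion.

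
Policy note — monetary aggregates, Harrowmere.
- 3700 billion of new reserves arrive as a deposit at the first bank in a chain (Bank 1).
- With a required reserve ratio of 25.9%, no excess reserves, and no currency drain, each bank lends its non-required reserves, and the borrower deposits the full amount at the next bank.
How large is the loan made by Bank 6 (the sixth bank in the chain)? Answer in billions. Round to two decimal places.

Each bank lends a fraction (1 − rr) = 0.7410 of the deposit it receives, so Bank 6 receives 3700·0.7410^5 and lends 3700·0.7410^6 ≈ 612.5069 billion.

612.51 billion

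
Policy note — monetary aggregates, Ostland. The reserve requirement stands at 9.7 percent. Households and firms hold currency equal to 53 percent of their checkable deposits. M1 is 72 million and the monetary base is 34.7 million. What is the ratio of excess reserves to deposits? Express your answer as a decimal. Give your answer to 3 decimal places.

Using m = M/MB = 72/34.7 ≈ 2.074928. Since m = (1 + c)/(c + rr + e), the denominator satisfies c + rr + e = (1 + c)/m = (1 + 0.53) / 2.074928 ≈ 0.737375.
With c = 0.53 and rr = 0.097, the ratio of excess reserves to deposits is 0.737375 − 0.53 − 0.097 = 0.110375.

0.110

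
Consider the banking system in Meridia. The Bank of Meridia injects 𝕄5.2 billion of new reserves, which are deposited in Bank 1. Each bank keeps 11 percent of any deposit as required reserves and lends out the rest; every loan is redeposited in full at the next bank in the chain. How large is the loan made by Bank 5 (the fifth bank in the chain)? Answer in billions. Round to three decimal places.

Each bank lends a fraction (1 − rr) = 0.8900 of the deposit it receives, so Bank 5 receives 5.2·0.8900^4 and lends 5.2·0.8900^5 ≈ 2.9037 billion.

𝕄2.904 billion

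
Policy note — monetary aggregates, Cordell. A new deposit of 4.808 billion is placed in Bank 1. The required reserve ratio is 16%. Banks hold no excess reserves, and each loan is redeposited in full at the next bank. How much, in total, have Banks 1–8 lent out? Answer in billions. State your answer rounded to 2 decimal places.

Bank i lends (1 − rr)^i of the original deposit: Bank 1 lends 4.808·0.8400 ≈ 4.0387, Bank 2 lends 4.808·0.8400² ≈ 3.3925, and so on.
Summing a geometric series: total = 4.808·[0.8400·(1 − 0.8400^8) / (1 − 0.8400)] ≈ 18.9851 billion.

18.99 billion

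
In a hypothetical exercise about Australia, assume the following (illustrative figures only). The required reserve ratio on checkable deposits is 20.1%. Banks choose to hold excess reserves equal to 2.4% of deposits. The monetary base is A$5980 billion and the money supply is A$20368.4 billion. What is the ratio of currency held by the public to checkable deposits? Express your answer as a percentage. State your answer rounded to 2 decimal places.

9.71%

Using m = M/MB = 20368.4/5980 ≈ 3.406087. From m = (1 + c)/(c + rr + e), rearranging gives 1 + c = m·(c + rr + e), so c·(1 − m) = m·(rr + e) − 1.
Hence c = [m·(rr + e) − 1]/(1 − m) = [3.406087 × (0.201 + 0.024) − 1] / (1 − 3.406087) ≈ 0.097100.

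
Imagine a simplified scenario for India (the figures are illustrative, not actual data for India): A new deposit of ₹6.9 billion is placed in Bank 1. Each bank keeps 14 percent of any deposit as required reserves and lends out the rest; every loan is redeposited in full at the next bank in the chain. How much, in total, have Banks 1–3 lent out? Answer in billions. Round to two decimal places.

₹15.43 billion

Bank i lends (1 − rr)^i of the original deposit: Bank 1 lends 6.9·0.8600 = 5.9340, Bank 2 lends 6.9·0.8600² ≈ 5.1032, and so on.
Summing a geometric series: total = 6.9·[0.8600·(1 − 0.8600^3) / (1 − 0.8600)] ≈ 15.4260 billion.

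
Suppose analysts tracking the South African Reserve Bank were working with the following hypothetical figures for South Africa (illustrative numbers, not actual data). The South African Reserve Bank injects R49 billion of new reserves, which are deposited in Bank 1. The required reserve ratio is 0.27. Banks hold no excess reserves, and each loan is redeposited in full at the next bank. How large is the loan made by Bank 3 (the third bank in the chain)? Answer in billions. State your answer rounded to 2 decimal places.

R19.06 billion

Each bank lends a fraction (1 − rr) = 0.7300 of the deposit it receives, so Bank 3 receives 49·0.7300^2 and lends 49·0.7300^3 ≈ 19.0618 billion.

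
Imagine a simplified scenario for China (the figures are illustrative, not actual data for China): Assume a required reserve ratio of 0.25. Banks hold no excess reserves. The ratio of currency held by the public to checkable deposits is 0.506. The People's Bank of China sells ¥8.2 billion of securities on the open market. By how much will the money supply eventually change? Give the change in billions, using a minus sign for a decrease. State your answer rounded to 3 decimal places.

The money multiplier is m = (1 + c) / (rr + c) = (1 + 0.506) / (0.25 + 0.506) ≈ 1.99206.
The sale removes 8.2 billion of base, so ΔM = m × ΔMB = 1.99206 × (−8.2) ≈ -16.3349 billion.

-16.335 billion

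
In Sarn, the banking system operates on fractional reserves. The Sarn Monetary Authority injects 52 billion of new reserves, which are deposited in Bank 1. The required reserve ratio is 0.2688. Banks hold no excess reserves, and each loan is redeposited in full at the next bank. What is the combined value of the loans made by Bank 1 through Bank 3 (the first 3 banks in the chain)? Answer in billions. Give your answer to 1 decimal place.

86.2 billion

Bank i lends (1 − rr)^i of the original deposit: Bank 1 lends 52·0.7312 = 38.0224, Bank 2 lends 52·0.7312² ≈ 27.8020, and so on.
Summing a geometric series: total = 52·[0.7312·(1 − 0.7312^3) / (1 − 0.7312)] ≈ 86.1532 billion.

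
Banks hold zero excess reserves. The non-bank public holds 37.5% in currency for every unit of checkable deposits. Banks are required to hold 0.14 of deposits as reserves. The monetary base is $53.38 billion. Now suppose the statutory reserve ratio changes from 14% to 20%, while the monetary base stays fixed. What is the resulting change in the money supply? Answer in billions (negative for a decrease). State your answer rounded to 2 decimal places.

-14.87 billion

Initially m₁ = (1 + 0.375) / (0.14 + 0.375) ≈ 2.66990, so M₁ = 2.66990 × 53.38 ≈ 142.5193 billion.
After the change m₂ = (1 + 0.375) / (0.2 + 0.375) ≈ 2.39130, so M₂ = 2.39130 × 53.38 ≈ 127.6476 billion.
ΔM = M₂ − M₁ = 127.6476 − 142.5193 = -14.8717 billion.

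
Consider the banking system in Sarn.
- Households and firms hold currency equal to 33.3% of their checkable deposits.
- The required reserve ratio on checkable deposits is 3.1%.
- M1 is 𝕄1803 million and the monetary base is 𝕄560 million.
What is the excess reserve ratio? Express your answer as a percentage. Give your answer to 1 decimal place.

Using m = M/MB = 1803/560 ≈ 3.219643. Since m = (1 + c)/(c + rr + e), the denominator satisfies c + rr + e = (1 + c)/m = (1 + 0.333) / 3.219643 ≈ 0.414021.
With c = 0.333 and rr = 0.031, the excess reserve ratio is 0.414021 − 0.333 − 0.031 = 0.050021.

5.0%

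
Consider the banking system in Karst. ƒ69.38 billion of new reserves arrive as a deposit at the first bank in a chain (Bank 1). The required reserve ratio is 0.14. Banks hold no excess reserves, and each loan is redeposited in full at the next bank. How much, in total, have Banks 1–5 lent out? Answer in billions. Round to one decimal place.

ƒ225.7 billion

Bank i lends (1 − rr)^i of the original deposit: Bank 1 lends 69.38·0.8600 = 59.6668, Bank 2 lends 69.38·0.8600² ≈ 51.3134, and so on.
Summing a geometric series: total = 69.38·[0.8600·(1 − 0.8600^5) / (1 − 0.8600)] ≈ 225.6995 billion.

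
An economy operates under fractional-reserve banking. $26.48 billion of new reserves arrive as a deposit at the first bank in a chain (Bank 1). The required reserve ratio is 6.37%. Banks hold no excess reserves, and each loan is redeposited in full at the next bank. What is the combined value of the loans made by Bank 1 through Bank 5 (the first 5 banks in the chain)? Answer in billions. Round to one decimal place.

$109.1 billion

Bank i lends (1 − rr)^i of the original deposit: Bank 1 lends 26.48·0.9363 ≈ 24.7932, Bank 2 lends 26.48·0.9363² ≈ 23.2139, and so on.
Summing a geometric series: total = 26.48·[0.9363·(1 − 0.9363^5) / (1 − 0.9363)] ≈ 109.1472 billion.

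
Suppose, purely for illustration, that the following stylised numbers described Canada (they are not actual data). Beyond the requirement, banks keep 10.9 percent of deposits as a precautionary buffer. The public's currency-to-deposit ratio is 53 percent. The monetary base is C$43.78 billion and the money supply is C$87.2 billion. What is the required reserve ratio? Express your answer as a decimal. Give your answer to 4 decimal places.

0.1292

Using m = M/MB = 87.2/43.78 ≈ 1.991777. Since m = (1 + c)/(c + rr + e), the denominator satisfies c + rr + e = (1 + c)/m = (1 + 0.53) / 1.991777 ≈ 0.768158.
With c = 0.53 and e = 0.109, the required reserve ratio is 0.768158 − 0.53 − 0.109 = 0.129158.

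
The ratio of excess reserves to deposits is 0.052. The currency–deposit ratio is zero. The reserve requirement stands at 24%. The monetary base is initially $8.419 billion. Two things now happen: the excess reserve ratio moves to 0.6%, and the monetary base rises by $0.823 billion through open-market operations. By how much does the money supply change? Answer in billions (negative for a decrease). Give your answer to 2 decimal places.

$8.74 billion

Before: m₁ = 1 / (0.24 + 0.052) ≈ 3.4247, MB₁ = 8.419, so M₁ = 3.4247 × 8.419 ≈ 28.8325 billion.
After: m₂ = 1 / (0.24 + 0.006) ≈ 4.0650, MB₂ = 8.419 + 0.823 = 9.242, so M₂ = 4.0650 × 9.242 ≈ 37.5687 billion.
ΔM = M₂ − M₁ = 37.5687 − 28.8325 = 8.7362 billion.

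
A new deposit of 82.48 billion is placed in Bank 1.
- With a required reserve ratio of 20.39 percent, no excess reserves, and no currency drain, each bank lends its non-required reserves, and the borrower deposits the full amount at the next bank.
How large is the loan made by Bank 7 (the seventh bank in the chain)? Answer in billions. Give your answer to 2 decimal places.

Each bank lends a fraction (1 − rr) = 0.7961 of the deposit it receives, so Bank 7 receives 82.48·0.7961^6 and lends 82.48·0.7961^7 ≈ 16.7156 billion.

16.72 billion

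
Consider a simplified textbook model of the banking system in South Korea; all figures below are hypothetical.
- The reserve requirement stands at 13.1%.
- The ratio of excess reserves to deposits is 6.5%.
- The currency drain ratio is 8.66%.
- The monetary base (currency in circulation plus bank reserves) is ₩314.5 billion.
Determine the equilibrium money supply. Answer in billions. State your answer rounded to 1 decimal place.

The money multiplier is m = (1 + c) / (rr + e + c) = (1 + 0.0866) / (0.131 + 0.065 + 0.0866) ≈ 3.84501.
So M = m × MB = 3.84501 × 314.5 ≈ 1209.2556 billion.

₩1209.3 billion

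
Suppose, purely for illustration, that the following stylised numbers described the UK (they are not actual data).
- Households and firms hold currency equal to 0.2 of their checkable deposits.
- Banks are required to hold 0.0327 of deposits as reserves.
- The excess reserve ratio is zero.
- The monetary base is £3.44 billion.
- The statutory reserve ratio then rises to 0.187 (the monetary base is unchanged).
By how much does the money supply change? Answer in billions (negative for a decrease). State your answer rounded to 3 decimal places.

-7.073 billion

Initially m₁ = (1 + 0.2) / (0.0327 + 0.2) ≈ 5.15685, so M₁ = 5.15685 × 3.44 ≈ 17.7396 billion.
After the change m₂ = (1 + 0.2) / (0.187 + 0.2) ≈ 3.10078, so M₂ = 3.10078 × 3.44 ≈ 10.6667 billion.
ΔM = M₂ − M₁ = 10.6667 − 17.7396 = -7.0729 billion.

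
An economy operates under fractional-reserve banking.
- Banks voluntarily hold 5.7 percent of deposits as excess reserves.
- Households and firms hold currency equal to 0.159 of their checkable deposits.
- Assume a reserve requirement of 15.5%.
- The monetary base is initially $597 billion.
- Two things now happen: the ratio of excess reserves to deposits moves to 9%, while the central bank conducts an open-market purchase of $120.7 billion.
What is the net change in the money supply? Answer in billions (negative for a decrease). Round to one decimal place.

Before: m₁ = (1 + 0.159) / (0.155 + 0.057 + 0.159) ≈ 3.12399, MB₁ = 597, so M₁ = 3.12399 × 597 ≈ 1865.022 billion.
After: m₂ = (1 + 0.159) / (0.155 + 0.09 + 0.159) ≈ 2.86881, MB₂ = 597 + 120.7 = 717.7, so M₂ = 2.86881 × 717.7 ≈ 2058.9449 billion.
ΔM = M₂ − M₁ = 2058.9449 − 1865.022 = 193.9229 billion.

$193.9 billion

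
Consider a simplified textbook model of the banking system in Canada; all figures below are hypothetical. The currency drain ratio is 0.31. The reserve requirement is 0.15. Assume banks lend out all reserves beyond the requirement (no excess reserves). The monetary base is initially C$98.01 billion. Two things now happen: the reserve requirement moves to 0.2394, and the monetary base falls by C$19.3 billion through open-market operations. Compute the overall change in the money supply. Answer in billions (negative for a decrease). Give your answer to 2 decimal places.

Before: m₁ = (1 + 0.31) / (0.15 + 0.31) ≈ 2.84783, MB₁ = 98.01, so M₁ = 2.84783 × 98.01 ≈ 279.1158 billion.
After: m₂ = (1 + 0.31) / (0.2394 + 0.31) ≈ 2.38442, MB₂ = 98.01 − 19.3 = 78.71, so M₂ = 2.38442 × 78.71 ≈ 187.6777 billion.
ΔM = M₂ − M₁ = 187.6777 − 279.1158 = -91.4381 billion.

-91.44 billion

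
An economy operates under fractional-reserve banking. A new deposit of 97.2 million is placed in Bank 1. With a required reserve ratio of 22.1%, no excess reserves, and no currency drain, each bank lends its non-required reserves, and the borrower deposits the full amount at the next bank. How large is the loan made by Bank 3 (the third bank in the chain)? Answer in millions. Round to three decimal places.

45.949 million

Each bank lends a fraction (1 − rr) = 0.7790 of the deposit it receives, so Bank 3 receives 97.2·0.7790^2 and lends 97.2·0.7790^3 ≈ 45.9493 million.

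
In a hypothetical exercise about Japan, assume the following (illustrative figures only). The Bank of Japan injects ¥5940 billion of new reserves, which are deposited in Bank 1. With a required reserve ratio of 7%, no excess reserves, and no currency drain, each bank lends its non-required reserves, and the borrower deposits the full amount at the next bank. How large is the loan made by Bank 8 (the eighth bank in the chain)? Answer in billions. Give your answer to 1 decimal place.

¥3323.9 billion

Each bank lends a fraction (1 − rr) = 0.9300 of the deposit it receives, so Bank 8 receives 5940·0.9300^7 and lends 5940·0.9300^8 ≈ 3323.9159 billion.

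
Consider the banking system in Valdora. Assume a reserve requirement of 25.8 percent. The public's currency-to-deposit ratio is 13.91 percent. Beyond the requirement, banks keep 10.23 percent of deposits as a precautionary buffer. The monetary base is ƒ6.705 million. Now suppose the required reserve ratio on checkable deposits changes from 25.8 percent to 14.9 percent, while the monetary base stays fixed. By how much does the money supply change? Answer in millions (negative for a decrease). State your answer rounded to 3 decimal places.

Initially m₁ = (1 + 0.1391) / (0.258 + 0.1023 + 0.1391) ≈ 2.28094, so M₁ = 2.28094 × 6.705 ≈ 15.2937 million.
After the change m₂ = (1 + 0.1391) / (0.149 + 0.1023 + 0.1391) ≈ 2.91778, so M₂ = 2.91778 × 6.705 ≈ 19.5637 million.
ΔM = M₂ − M₁ = 19.5637 − 15.2937 = 4.27 million.

ƒ4.270 million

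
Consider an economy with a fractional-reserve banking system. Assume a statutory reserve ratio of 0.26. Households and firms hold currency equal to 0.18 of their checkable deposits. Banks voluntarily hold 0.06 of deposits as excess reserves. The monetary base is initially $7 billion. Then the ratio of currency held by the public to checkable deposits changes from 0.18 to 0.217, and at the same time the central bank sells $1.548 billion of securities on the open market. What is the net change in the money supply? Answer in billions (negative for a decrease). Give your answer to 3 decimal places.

-4.164 billion

Before: m₁ = (1 + 0.18) / (0.26 + 0.06 + 0.18) = 2.36, MB₁ = 7, so M₁ = 2.36 × 7 = 16.52 billion.
After: m₂ = (1 + 0.217) / (0.26 + 0.06 + 0.217) ≈ 2.26629, MB₂ = 7 − 1.548 = 5.452, so M₂ = 2.26629 × 5.452 ≈ 12.3558 billion.
ΔM = M₂ − M₁ = 12.3558 − 16.52 = -4.1642 billion.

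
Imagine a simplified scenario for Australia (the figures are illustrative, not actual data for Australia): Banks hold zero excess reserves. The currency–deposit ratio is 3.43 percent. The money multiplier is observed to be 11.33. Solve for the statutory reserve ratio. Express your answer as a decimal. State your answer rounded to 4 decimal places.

0.0570

Using m = 11.33. Since m = (1 + c)/(c + rr + e), the denominator satisfies c + rr + e = (1 + c)/m = (1 + 0.0343) / 11.33 ≈ 0.091289.
With c = 0.0343 and e = 0, the statutory reserve ratio is 0.091289 − 0.0343 − 0 = 0.056989.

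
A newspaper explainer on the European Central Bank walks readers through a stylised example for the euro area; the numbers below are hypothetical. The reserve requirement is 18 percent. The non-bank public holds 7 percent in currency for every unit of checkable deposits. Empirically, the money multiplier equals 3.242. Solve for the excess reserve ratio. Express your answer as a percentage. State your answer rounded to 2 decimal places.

8.00%

Using m = 3.242. Since m = (1 + c)/(c + rr + e), the denominator satisfies c + rr + e = (1 + c)/m = (1 + 0.07) / 3.242 ≈ 0.330043.
With c = 0.07 and rr = 0.18, the excess reserve ratio is 0.330043 − 0.07 − 0.18 = 0.080043.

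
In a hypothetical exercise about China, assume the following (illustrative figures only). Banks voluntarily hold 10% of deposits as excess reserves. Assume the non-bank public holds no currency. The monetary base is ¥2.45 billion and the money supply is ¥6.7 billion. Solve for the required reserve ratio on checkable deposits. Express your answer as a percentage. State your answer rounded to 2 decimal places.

Using m = M/MB = 6.7/2.45 ≈ 2.734694. Since m = (1 + c)/(c + rr + e), the denominator satisfies c + rr + e = (1 + c)/m = (1 + 0) / 2.734694 ≈ 0.365672.
With c = 0 and e = 0.1, the required reserve ratio on checkable deposits is 0.365672 − 0 − 0.1 = 0.265672.

26.57%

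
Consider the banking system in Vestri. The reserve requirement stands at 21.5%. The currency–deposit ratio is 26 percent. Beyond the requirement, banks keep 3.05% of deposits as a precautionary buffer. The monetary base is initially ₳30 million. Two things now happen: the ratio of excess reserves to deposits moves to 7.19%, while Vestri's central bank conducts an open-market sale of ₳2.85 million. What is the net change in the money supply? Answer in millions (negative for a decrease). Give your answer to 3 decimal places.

-12.227 million

Before: m₁ = (1 + 0.26) / (0.215 + 0.0305 + 0.26) ≈ 2.492582, MB₁ = 30, so M₁ = 2.492582 × 30 ≈ 74.7775 million.
After: m₂ = (1 + 0.26) / (0.215 + 0.0719 + 0.26) ≈ 2.303895, MB₂ = 30 − 2.85 = 27.15, so M₂ = 2.303895 × 27.15 ≈ 62.5507 million.
ΔM = M₂ − M₁ = 62.5507 − 74.7775 = -12.2268 million.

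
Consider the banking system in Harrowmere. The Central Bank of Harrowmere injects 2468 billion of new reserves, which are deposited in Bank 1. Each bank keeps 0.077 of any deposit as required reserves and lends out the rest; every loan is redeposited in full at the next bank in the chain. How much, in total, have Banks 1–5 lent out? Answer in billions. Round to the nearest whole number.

Bank i lends (1 − rr)^i of the original deposit: Bank 1 lends 2468·0.9230 = 2277.9640, Bank 2 lends 2468·0.9230² ≈ 2102.5608, and so on.
Summing a geometric series: total = 2468·[0.9230·(1 − 0.9230^5) / (1 − 0.9230)] ≈ 9765.7285 billion.

9766 billion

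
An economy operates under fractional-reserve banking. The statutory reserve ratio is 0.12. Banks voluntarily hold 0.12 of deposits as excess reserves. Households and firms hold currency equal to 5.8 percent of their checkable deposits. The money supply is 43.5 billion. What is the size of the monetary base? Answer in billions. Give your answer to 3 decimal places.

12.252 billion

The money multiplier is m = (1 + c) / (rr + e + c) = (1 + 0.058) / (0.12 + 0.12 + 0.058) ≈ 3.550336.
MB = M / m = 43.5 / 3.550336 ≈ 12.2524 billion.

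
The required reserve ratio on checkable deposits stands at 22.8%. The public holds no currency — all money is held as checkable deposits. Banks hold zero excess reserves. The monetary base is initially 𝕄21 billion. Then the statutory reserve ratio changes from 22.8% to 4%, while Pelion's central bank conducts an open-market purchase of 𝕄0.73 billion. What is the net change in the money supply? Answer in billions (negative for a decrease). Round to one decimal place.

Before: m₁ = 1 / (0.228) ≈ 4.3860, MB₁ = 21, so M₁ = 4.3860 × 21 = 92.106 billion.
After: m₂ = 1 / (0.04) = 25, MB₂ = 21 + 0.73 = 21.73, so M₂ = 25 × 21.73 = 543.25 billion.
ΔM = M₂ − M₁ = 543.25 − 92.106 = 451.144 billion.

𝕄451.1 billion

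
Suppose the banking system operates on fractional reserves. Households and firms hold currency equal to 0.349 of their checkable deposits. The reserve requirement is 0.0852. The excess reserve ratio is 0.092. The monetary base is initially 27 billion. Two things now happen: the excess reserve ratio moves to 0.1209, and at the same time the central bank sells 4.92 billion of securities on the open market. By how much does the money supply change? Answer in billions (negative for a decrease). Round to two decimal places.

Before: m₁ = (1 + 0.349) / (0.0852 + 0.092 + 0.349) ≈ 2.56366, MB₁ = 27, so M₁ = 2.56366 × 27 ≈ 69.2188 billion.
After: m₂ = (1 + 0.349) / (0.0852 + 0.1209 + 0.349) ≈ 2.43019, MB₂ = 27 − 4.92 = 22.08, so M₂ = 2.43019 × 22.08 ≈ 53.6586 billion.
ΔM = M₂ − M₁ = 53.6586 − 69.2188 = -15.5602 billion.

-15.56 billion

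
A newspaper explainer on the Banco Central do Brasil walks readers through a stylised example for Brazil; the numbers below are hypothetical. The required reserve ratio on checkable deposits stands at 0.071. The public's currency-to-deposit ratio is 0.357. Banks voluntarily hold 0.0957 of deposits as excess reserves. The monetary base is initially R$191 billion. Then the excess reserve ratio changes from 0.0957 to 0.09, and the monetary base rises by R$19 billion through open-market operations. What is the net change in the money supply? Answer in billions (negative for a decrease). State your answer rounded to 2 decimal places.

R$55.22 billion

Before: m₁ = (1 + 0.357) / (0.071 + 0.0957 + 0.357) ≈ 2.591178, MB₁ = 191, so M₁ = 2.591178 × 191 ≈ 494.915 billion.
After: m₂ = (1 + 0.357) / (0.071 + 0.09 + 0.357) ≈ 2.619691, MB₂ = 191 + 19 = 210, so M₂ = 2.619691 × 210 ≈ 550.1351 billion.
ΔM = M₂ − M₁ = 550.1351 − 494.915 = 55.2201 billion.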